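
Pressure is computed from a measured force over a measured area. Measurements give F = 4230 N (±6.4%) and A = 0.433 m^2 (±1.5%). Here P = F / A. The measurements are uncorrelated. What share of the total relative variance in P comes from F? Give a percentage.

94.8%

(δP/P)² = (1·δF/F)² + (-1·δA/A)²
  F term: (1×0.0640)² = 0.00410
  A term: (-1×0.0150)² = 0.000225
Total = 0.00432. Share from F = 0.00410/0.00432 = 0.948.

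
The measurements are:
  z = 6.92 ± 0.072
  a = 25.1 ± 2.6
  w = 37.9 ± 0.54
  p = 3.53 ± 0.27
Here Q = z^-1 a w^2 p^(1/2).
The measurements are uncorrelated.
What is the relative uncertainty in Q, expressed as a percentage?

Q is a product of powers, so relative uncertainties combine in quadrature:
  (-1·δz/z)² = (-1×0.0104)² = 0.000108;  (1·δa/a)² = (1×0.104)² = 0.0107;  (2·δw/w)² = (2×0.0142)² = 0.000812;  (½·δp/p)² = (0.5×0.0765)² = 0.00146
δQ/Q = √(0.0131) = 0.115

11.5%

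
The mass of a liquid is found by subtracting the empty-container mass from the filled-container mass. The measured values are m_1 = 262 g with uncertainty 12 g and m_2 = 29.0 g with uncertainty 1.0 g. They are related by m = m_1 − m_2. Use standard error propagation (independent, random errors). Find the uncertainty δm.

12.0 g

Absolute uncertainties add in quadrature for a linear combination:
  (δm_1)² = 144;  (δm_2)² = 1.00
δm = √(145) = 12.0 g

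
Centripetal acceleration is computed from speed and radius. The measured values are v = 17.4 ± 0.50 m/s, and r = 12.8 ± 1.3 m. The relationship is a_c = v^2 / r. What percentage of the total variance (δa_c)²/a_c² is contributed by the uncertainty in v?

(δa_c/a_c)² = (2·δv/v)² + (-1·δr/r)²
  v term: (2×0.0287)² = 0.00330
  r term: (-1×0.102)² = 0.0103
Total = 0.0136. Share from v = 0.00330/0.0136 = 0.243.

24.3%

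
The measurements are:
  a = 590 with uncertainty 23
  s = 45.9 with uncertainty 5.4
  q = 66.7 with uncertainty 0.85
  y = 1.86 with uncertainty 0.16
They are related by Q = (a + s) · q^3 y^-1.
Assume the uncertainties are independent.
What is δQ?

Let u = a + s = 636. δu = √(δa² + δs²) = √(529 + 29.2) = 23.6, so δu/u = 0.0372.
Q is then a monomial in u, q, y:
δQ/Q = √((δu/u)² + (3·δq/q)² + (-1·δy/y)²) = √(0.00138 + 0.00146 + 0.00740) = 0.101
Q = 1.01e+08, so δQ = 0.101 × 1.01e+08 = 1.03e+07.

1.03e+07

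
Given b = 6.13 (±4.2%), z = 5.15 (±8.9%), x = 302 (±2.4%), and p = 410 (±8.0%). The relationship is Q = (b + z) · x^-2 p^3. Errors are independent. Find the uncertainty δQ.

2120

Let u = b + z = 11.3. δu = √(δb² + δz²) = √(0.0663 + 0.210) = 0.526, so δu/u = 0.0466.
Q is then a monomial in u, x, p:
δQ/Q = √((δu/u)² + (-2·δx/x)² + (3·δp/p)²) = √(0.00217 + 0.00230 + 0.0576) = 0.249
Q = 8520, so δQ = 0.249 × 8520 = 2120.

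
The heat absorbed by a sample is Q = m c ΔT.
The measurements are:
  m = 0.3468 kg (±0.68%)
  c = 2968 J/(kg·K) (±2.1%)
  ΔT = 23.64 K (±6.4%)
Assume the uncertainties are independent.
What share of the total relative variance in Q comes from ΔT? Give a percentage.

(δQ/Q)² = (1·δm/m)² + (1·δc/c)² + (1·δΔT/ΔT)²
  m term: (1×0.00680)² = 4.62e-05
  c term: (1×0.0210)² = 0.000441
  ΔT term: (1×0.0640)² = 0.00410
Total = 0.00458. Share from ΔT = 0.00410/0.00458 = 0.894.

89.4%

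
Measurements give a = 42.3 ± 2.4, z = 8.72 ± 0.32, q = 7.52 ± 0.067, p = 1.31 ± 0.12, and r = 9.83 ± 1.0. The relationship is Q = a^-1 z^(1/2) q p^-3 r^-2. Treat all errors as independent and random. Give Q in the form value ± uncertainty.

Each factor contributes (exponent × relative error)² to (δQ/Q)²:
  (-1·δa/a)² = (-1×0.0567)² = 0.00322;  (½·δz/z)² = (0.5×0.0367)² = 0.000337;  (1·δq/q)² = (1×0.00891)² = 7.94e-05;  (-3·δp/p)² = (-3×0.0916)² = 0.0755;  (-2·δr/r)² = (-2×0.102)² = 0.0414
δQ/Q = √(0.121) = 0.347
Q = 0.00242, so δQ = 0.347 × 0.00242 = 0.000839.

0.00242 ± 0.000839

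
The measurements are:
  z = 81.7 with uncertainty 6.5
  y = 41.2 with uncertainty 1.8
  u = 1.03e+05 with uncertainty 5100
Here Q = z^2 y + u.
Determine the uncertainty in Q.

Let p = z^2·y = 2.75e+05. δp/p = √((2·δz/z)² + (1·δy/y)²) = √(0.0253 + 0.00191) = 0.165, so δp = 45400.
Q = p + u: δQ = √(δp² + δu²) = √(2.06e+09 + 2.6e+07) = 45700

45700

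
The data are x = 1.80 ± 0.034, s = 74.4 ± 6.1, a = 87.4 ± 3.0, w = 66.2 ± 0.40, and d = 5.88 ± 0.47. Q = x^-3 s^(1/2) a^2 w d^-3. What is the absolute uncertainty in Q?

Relative error in a monomial: (δQ/Q)² = Σ (nᵢ · δxᵢ/xᵢ)².
  (-3·δx/x)² = (-3×0.0189)² = 0.00321;  (½·δs/s)² = (0.5×0.0820)² = 0.00168;  (2·δa/a)² = (2×0.0343)² = 0.00471;  (1·δw/w)² = (1×0.00604)² = 3.65e-05;  (-3·δd/d)² = (-3×0.0799)² = 0.0575
δQ/Q = √(0.0671) = 0.259
Q = 3680, so δQ = 0.259 × 3680 = 953.

953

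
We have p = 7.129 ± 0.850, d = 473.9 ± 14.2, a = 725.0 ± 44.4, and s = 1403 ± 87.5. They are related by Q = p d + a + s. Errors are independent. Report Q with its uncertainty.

5506 ± 427

Let w = p·d = 3378. δw/w = √((1·δp/p)² + (1·δd/d)²) = √(0.0142 + 0.000898) = 0.123, so δw = 415.
Q = w + a + s: δQ = √(δw² + δa² + δs²) = √(1.73e+05 + 1970 + 7660) = 427
Q = 5506.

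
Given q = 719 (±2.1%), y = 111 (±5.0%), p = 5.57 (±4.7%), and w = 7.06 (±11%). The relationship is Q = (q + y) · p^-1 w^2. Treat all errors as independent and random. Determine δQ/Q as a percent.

22.6%

Let u = q + y = 830. δu = √(δq² + δy²) = √(228 + 30.8) = 16.1, so δu/u = 0.0194.
Q is then a monomial in u, p, w:
δQ/Q = √((δu/u)² + (-1·δp/p)² + (2·δw/w)²) = √(0.000376 + 0.00221 + 0.0484) = 0.226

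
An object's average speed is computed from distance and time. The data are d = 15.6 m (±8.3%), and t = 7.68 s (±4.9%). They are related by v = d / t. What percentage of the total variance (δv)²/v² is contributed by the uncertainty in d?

(δv/v)² = (1·δd/d)² + (-1·δt/t)²
  d term: (1×0.0830)² = 0.00689
  t term: (-1×0.0490)² = 0.00240
Total = 0.00929. Share from d = 0.00689/0.00929 = 0.742.

74.2%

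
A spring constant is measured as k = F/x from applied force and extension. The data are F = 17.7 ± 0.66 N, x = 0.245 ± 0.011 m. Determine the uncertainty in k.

k is a product of powers, so relative uncertainties combine in quadrature:
  (1·δF/F)² = (1×0.0373)² = 0.00139;  (-1·δx/x)² = (-1×0.0449)² = 0.00202
δk/k = √(0.00341) = 0.0584
k = 72.2 N/m, so δk = 0.0584 × 72.2 = 4.22 N/m.

4.22 N/m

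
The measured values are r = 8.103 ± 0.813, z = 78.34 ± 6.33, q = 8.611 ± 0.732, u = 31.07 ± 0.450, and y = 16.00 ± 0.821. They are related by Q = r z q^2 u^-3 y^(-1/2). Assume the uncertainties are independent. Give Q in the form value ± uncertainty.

0.3923 ± 0.0860

Relative error in a monomial: (δQ/Q)² = Σ (nᵢ · δxᵢ/xᵢ)².
  (1·δr/r)² = (1×0.100)² = 0.0101;  (1·δz/z)² = (1×0.0808)² = 0.00653;  (2·δq/q)² = (2×0.0850)² = 0.0289;  (-3·δu/u)² = (-3×0.0145)² = 0.00189;  (−½·δy/y)² = (-0.5×0.0513)² = 0.000658
δQ/Q = √(0.0480) = 0.219
Q = 0.3923, so δQ = 0.219 × 0.3923 = 0.0860.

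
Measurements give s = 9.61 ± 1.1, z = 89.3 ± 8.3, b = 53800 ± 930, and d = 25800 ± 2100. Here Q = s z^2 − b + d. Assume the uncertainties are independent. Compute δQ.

16900

Let p = s·z^2 = 76600. δp/p = √((1·δs/s)² + (2·δz/z)²) = √(0.0131 + 0.0346) = 0.218, so δp = 16700.
Q = p − b + d: δQ = √(δp² + δb² + δd²) = √(2.8e+08 + 8.65e+05 + 4.41e+06) = 16900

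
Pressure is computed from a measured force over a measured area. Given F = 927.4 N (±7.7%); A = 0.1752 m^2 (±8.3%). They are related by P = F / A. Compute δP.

Since P is a product/quotient, work with relative uncertainties:
  (1·δF/F)² = (1×0.0770)² = 0.00593;  (-1·δA/A)² = (-1×0.0830)² = 0.00689
δP/P = √(0.0128) = 0.113
P = 5293 Pa, so δP = 0.113 × 5293 = 599 Pa.

599 Pa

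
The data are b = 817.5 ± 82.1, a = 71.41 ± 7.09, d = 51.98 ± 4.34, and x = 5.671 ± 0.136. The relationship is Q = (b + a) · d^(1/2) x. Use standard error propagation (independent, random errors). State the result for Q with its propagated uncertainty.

36340 ± 3800

Let u = b + a = 888.9. δu = √(δb² + δa²) = √(6740 + 50.3) = 82.4, so δu/u = 0.0927.
Q is then a monomial in u, d, x:
δQ/Q = √((δu/u)² + (½·δd/d)² + (1·δx/x)²) = √(0.00859 + 0.00174 + 0.000575) = 0.104
Q = 36340, so δQ = 0.104 × 36340 = 3800.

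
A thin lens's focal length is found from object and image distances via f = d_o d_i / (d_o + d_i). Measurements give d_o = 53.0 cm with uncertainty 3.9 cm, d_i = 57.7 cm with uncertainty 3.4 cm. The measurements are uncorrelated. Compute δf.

∂f/∂d_o = (d_i/(d_o+d_i))² = 0.272;  ∂f/∂d_i = (d_o/(d_o+d_i))² = 0.229
δf = √((∂f/∂d_o · δd_o)² + (∂f/∂d_i · δd_i)²) = √(1.12 + 0.607) = 1.32 cm

1.32 cm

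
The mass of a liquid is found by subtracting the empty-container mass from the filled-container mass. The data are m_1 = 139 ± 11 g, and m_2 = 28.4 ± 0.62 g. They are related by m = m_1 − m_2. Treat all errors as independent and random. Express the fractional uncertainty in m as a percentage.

Absolute uncertainties add in quadrature for a linear combination:
  (δm_1)² = 121;  (δm_2)² = 0.384
δm = √(121) = 11.0 g
m = 111 g, so δm/m = 11.0/111 = 0.0996.

9.96%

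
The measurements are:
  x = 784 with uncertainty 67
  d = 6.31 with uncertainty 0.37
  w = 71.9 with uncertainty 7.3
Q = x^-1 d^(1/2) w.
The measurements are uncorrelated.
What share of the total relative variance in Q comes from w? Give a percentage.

(δQ/Q)² = (-1·δx/x)² + (½·δd/d)² + (1·δw/w)²
  x term: (-1×0.0855)² = 0.00730
  d term: (0.5×0.0586)² = 0.000860
  w term: (1×0.102)² = 0.0103
Total = 0.0185. Share from w = 0.0103/0.0185 = 0.558.

55.8%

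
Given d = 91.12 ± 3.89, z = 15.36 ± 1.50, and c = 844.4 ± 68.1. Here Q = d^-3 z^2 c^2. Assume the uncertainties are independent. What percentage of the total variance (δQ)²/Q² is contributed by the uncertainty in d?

(δQ/Q)² = (-3·δd/d)² + (2·δz/z)² + (2·δc/c)²
  d term: (-3×0.0427)² = 0.0164
  z term: (2×0.0977)² = 0.0381
  c term: (2×0.0806)² = 0.0260
Total = 0.0806. Share from d = 0.0164/0.0806 = 0.204.

20.4%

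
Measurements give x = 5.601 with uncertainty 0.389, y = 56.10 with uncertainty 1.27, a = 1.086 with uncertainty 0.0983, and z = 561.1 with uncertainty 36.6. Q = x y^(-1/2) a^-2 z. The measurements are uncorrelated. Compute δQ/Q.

Q is a product of powers, so relative uncertainties combine in quadrature:
  (1·δx/x)² = (1×0.0695)² = 0.00482;  (−½·δy/y)² = (-0.5×0.0226)² = 0.000128;  (-2·δa/a)² = (-2×0.0905)² = 0.0328;  (1·δz/z)² = (1×0.0652)² = 0.00425
δQ/Q = √(0.0420) = 0.205

0.205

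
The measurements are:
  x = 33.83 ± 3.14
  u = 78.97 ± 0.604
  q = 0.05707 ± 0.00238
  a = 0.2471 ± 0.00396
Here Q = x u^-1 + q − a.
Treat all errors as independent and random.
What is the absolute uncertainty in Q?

0.0402

Let p = x·u^-1 = 0.4284. δp/p = √((1·δx/x)² + (-1·δu/u)²) = √(0.00862 + 5.85e-05) = 0.0931, so δp = 0.0399.
Q = p + q − a: δQ = √(δp² + δq² + δa²) = √(0.00159 + 5.66e-06 + 1.57e-05) = 0.0402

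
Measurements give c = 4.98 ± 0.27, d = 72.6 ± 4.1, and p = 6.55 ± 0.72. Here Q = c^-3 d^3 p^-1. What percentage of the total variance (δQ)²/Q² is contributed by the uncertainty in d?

(δQ/Q)² = (-3·δc/c)² + (3·δd/d)² + (-1·δp/p)²
  c term: (-3×0.0542)² = 0.0265
  d term: (3×0.0565)² = 0.0287
  p term: (-1×0.110)² = 0.0121
Total = 0.0672. Share from d = 0.0287/0.0672 = 0.427.

42.7%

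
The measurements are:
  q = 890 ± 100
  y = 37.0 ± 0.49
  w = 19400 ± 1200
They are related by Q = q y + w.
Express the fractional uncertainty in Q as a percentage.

7.48%

Let p = q·y = 32900. δp/p = √((1·δq/q)² + (1·δy/y)²) = √(0.0126 + 0.000175) = 0.113, so δp = 3730.
Q = p + w: δQ = √(δp² + δw²) = √(1.39e+07 + 1.44e+06) = 3910
Q = 52300, so δQ/Q = 3910/52300 = 0.0748.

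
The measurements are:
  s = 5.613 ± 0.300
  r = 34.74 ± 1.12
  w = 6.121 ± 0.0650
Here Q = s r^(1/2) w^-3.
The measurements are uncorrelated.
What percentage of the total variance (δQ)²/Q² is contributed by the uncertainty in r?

6.29%

(δQ/Q)² = (1·δs/s)² + (½·δr/r)² + (-3·δw/w)²
  s term: (1×0.0534)² = 0.00286
  r term: (0.5×0.0322)² = 0.000260
  w term: (-3×0.0106)² = 0.00101
Total = 0.00413. Share from r = 0.000260/0.00413 = 0.0629.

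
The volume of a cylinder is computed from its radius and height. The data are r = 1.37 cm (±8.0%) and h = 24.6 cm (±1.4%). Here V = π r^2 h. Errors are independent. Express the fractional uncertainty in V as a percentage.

16.1%

For a monomial V ∝ r^2, h, fractional errors add in quadrature:
  (2·δr/r)² = (2×0.0800)² = 0.0256;  (1·δh/h)² = (1×0.0140)² = 0.000196
δV/V = √(0.0258) = 0.161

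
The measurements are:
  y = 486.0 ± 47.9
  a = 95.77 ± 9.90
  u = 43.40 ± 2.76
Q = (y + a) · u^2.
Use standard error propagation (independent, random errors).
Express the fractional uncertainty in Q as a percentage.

15.2%

Let w = y + a = 581.8. δw = √(δy² + δa²) = √(2290 + 98.0) = 48.9, so δw/w = 0.0841.
Q is then a monomial in w, u:
δQ/Q = √((δw/w)² + (2·δu/u)²) = √(0.00707 + 0.0162) = 0.152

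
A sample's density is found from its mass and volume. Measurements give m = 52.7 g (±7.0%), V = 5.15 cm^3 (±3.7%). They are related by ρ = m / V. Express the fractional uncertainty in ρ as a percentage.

7.92%

Products/powers → add relative errors in quadrature, weighted by exponent:
  (1·δm/m)² = (1×0.0700)² = 0.00490;  (-1·δV/V)² = (-1×0.0370)² = 0.00137
δρ/ρ = √(0.00627) = 0.0792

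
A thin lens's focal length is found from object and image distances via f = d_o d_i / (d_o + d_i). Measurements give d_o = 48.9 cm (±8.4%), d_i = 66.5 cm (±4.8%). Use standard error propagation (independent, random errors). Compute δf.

1.48 cm

∂f/∂d_o = (d_i/(d_o+d_i))² = 0.332;  ∂f/∂d_i = (d_o/(d_o+d_i))² = 0.180
δf = √((∂f/∂d_o · δd_o)² + (∂f/∂d_i · δd_i)²) = √(1.86 + 0.329) = 1.48 cm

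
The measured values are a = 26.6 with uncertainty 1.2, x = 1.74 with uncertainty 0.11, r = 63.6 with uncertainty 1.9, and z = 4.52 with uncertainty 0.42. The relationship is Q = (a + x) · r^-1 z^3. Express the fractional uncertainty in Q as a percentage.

28.4%

Let u = a + x = 28.3. δu = √(δa² + δx²) = √(1.44 + 0.0121) = 1.21, so δu/u = 0.0425.
Q is then a monomial in u, r, z:
δQ/Q = √((δu/u)² + (-1·δr/r)² + (3·δz/z)²) = √(0.00181 + 0.000892 + 0.0777) = 0.284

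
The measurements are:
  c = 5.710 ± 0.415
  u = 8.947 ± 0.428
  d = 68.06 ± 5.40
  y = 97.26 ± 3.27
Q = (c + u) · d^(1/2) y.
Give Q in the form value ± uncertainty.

Let w = c + u = 14.66. δw = √(δc² + δu²) = √(0.172 + 0.183) = 0.596, so δw/w = 0.0407.
Q is then a monomial in w, d, y:
δQ/Q = √((δw/w)² + (½·δd/d)² + (1·δy/y)²) = √(0.00165 + 0.00157 + 0.00113) = 0.0660
Q = 11760, so δQ = 0.0660 × 11760 = 776.

11760 ± 776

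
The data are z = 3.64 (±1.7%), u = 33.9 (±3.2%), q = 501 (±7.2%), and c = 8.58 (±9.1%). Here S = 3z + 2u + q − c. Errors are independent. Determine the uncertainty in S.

36.1

Absolute uncertainties add in quadrature for a linear combination:
  (3·δz)² = 0.0345;  (2·δu)² = 4.71;  (δq)² = 1300;  (δc)² = 0.610
δS = √(1310) = 36.1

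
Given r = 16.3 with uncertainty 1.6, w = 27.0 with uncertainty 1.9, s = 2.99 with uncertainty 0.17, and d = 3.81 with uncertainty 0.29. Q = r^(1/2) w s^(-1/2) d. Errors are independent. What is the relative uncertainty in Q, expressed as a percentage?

11.8%

For a monomial Q ∝ r^(1/2), w, s^(-1/2), d, fractional errors add in quadrature:
  (½·δr/r)² = (0.5×0.0982)² = 0.00241;  (1·δw/w)² = (1×0.0704)² = 0.00495;  (−½·δs/s)² = (-0.5×0.0569)² = 0.000808;  (1·δd/d)² = (1×0.0761)² = 0.00579
δQ/Q = √(0.0140) = 0.118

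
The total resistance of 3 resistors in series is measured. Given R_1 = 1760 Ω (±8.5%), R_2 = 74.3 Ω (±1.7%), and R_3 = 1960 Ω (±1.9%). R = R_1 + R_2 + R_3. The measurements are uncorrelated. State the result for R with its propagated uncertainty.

3790 ± 154 Ω

R is a linear combination, so absolute uncertainties add in quadrature:
  (δR_1)² = 22400;  (δR_2)² = 1.60;  (δR_3)² = 1390
δR = √(23800) = 154 Ω
R = 3790 Ω.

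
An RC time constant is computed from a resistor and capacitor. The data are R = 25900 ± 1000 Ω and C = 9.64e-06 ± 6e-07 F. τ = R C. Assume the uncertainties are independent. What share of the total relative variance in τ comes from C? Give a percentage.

72.2%

(δτ/τ)² = (1·δR/R)² + (1·δC/C)²
  R term: (1×0.0386)² = 0.00149
  C term: (1×0.0622)² = 0.00387
Total = 0.00536. Share from C = 0.00387/0.00536 = 0.722.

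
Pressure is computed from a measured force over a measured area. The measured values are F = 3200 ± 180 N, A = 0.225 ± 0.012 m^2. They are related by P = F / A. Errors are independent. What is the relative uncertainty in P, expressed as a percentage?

7.75%

P is a product of powers, so relative uncertainties combine in quadrature:
  (1·δF/F)² = (1×0.0563)² = 0.00316;  (-1·δA/A)² = (-1×0.0533)² = 0.00284
δP/P = √(0.00601) = 0.0775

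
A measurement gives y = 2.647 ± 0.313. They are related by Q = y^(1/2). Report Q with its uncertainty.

1.627 ± 0.0962

Q is a product of powers, so relative uncertainties combine in quadrature:
  (½·δy/y)² = (0.5×0.118)² = 0.00350
δQ/Q = √(0.00350) = 0.0591
Q = 1.627, so δQ = 0.0591 × 1.627 = 0.0962.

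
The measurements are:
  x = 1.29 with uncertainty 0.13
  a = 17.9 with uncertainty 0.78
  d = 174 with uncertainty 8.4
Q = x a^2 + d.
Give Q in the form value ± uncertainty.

587 ± 55.7

Let p = x·a^2 = 413. δp/p = √((1·δx/x)² + (2·δa/a)²) = √(0.0102 + 0.00760) = 0.133, so δp = 55.1.
Q = p + d: δQ = √(δp² + δd²) = √(3030 + 70.6) = 55.7
Q = 587.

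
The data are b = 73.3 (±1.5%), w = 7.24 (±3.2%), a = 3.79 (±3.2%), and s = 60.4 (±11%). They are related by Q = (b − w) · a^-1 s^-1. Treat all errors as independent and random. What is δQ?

Let u = b − w = 66.1. δu = √(δb² + δw²) = √(1.21 + 0.0537) = 1.12, so δu/u = 0.0170.
Q is then a monomial in u, a, s:
δQ/Q = √((δu/u)² + (-1·δa/a)² + (-1·δs/s)²) = √(0.000289 + 0.00102 + 0.0121) = 0.116
Q = 0.289, so δQ = 0.116 × 0.289 = 0.0334.

0.0334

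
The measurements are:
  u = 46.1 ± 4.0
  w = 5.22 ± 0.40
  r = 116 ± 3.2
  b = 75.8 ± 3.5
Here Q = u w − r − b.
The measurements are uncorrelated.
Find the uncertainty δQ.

Let p = u·w = 241. δp/p = √((1·δu/u)² + (1·δw/w)²) = √(0.00753 + 0.00587) = 0.116, so δp = 27.9.
Q = p − r − b: δQ = √(δp² + δr² + δb²) = √(776 + 10.2 + 12.2) = 28.3

28.3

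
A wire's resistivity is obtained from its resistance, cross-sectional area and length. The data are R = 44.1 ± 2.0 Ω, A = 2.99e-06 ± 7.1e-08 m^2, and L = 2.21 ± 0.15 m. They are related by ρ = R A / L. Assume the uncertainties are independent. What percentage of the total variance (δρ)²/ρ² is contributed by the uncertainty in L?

(δρ/ρ)² = (1·δR/R)² + (1·δA/A)² + (-1·δL/L)²
  R term: (1×0.0454)² = 0.00206
  A term: (1×0.0237)² = 0.000564
  L term: (-1×0.0679)² = 0.00461
Total = 0.00723. Share from L = 0.00461/0.00723 = 0.637.

63.7%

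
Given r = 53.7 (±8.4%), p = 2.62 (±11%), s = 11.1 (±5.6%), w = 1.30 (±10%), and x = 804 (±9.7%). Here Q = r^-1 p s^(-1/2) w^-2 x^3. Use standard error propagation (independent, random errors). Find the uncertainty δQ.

Q is a product of powers, so relative uncertainties combine in quadrature:
  (-1·δr/r)² = (-1×0.0840)² = 0.00706;  (1·δp/p)² = (1×0.110)² = 0.0121;  (−½·δs/s)² = (-0.5×0.0560)² = 0.000784;  (-2·δw/w)² = (-2×0.100)² = 0.0400;  (3·δx/x)² = (3×0.0970)² = 0.0847
δQ/Q = √(0.145) = 0.380
Q = 4.5e+06, so δQ = 0.380 × 4.5e+06 = 1.71e+06.

1.71e+06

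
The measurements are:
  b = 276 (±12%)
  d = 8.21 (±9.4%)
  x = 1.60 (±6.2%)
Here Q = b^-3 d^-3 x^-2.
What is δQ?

Q is a product of powers, so relative uncertainties combine in quadrature:
  (-3·δb/b)² = (-3×0.120)² = 0.130;  (-3·δd/d)² = (-3×0.0940)² = 0.0795;  (-2·δx/x)² = (-2×0.0620)² = 0.0154
δQ/Q = √(0.225) = 0.474
Q = 3.36e-11, so δQ = 0.474 × 3.36e-11 = 1.59e-11.

1.59e-11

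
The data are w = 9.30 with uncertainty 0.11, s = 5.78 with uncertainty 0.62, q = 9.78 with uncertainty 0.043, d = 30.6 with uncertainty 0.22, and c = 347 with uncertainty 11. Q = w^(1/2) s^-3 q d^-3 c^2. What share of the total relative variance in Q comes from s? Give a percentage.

(δQ/Q)² = (½·δw/w)² + (-3·δs/s)² + (1·δq/q)² + (-3·δd/d)² + (2·δc/c)²
  w term: (0.5×0.0118)² = 3.5e-05
  s term: (-3×0.107)² = 0.104
  q term: (1×0.00440)² = 1.93e-05
  d term: (-3×0.00719)² = 0.000465
  c term: (2×0.0317)² = 0.00402
Total = 0.108. Share from s = 0.104/0.108 = 0.958.

95.8%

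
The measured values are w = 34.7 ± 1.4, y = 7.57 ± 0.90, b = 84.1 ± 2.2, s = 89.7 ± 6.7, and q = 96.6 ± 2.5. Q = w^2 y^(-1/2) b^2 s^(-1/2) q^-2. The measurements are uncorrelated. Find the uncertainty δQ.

Products/powers → add relative errors in quadrature, weighted by exponent:
  (2·δw/w)² = (2×0.0403)² = 0.00651;  (−½·δy/y)² = (-0.5×0.119)² = 0.00353;  (2·δb/b)² = (2×0.0262)² = 0.00274;  (−½·δs/s)² = (-0.5×0.0747)² = 0.00139;  (-2·δq/q)² = (-2×0.0259)² = 0.00268
δQ/Q = √(0.0169) = 0.130
Q = 35.0, so δQ = 0.130 × 35.0 = 4.55.

4.55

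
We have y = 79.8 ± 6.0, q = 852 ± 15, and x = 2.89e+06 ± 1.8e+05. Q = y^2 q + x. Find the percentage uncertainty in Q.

10.1%

Let p = y^2·q = 5.43e+06. δp/p = √((2·δy/y)² + (1·δq/q)²) = √(0.0226 + 0.000310) = 0.151, so δp = 8.21e+05.
Q = p + x: δQ = √(δp² + δx²) = √(6.75e+11 + 3.24e+10) = 8.41e+05
Q = 8.32e+06, so δQ/Q = 8.41e+05/8.32e+06 = 0.101.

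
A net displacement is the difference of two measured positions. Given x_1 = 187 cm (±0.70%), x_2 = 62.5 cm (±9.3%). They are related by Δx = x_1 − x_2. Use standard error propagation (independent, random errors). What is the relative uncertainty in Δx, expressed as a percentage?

Each term contributes (cᵢ δxᵢ)² to (δΔx)²:
  (δx_1)² = 1.71;  (δx_2)² = 33.8
δΔx = √(35.5) = 5.96 cm
Δx = 124 cm, so δΔx/Δx = 5.96/124 = 0.0479.

4.79%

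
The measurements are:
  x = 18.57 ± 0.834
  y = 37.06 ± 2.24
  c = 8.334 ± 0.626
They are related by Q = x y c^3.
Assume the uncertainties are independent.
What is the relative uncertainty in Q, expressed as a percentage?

Products/powers → add relative errors in quadrature, weighted by exponent:
  (1·δx/x)² = (1×0.0449)² = 0.00202;  (1·δy/y)² = (1×0.0604)² = 0.00365;  (3·δc/c)² = (3×0.0751)² = 0.0508
δQ/Q = √(0.0564) = 0.238

23.8%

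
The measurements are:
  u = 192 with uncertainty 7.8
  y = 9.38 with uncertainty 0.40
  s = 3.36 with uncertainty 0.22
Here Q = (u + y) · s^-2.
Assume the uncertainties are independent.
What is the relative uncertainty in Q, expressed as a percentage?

13.7%

Let w = u + y = 201. δw = √(δu² + δy²) = √(60.8 + 0.160) = 7.81, so δw/w = 0.0388.
Q is then a monomial in w, s:
δQ/Q = √((δw/w)² + (-2·δs/s)²) = √(0.00150 + 0.0171) = 0.137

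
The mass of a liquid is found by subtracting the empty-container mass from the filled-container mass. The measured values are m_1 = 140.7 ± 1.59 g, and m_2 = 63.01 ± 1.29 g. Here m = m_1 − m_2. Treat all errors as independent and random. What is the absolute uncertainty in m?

Each term contributes (cᵢ δxᵢ)² to (δm)²:
  (δm_1)² = 2.53;  (δm_2)² = 1.66
δm = √(4.19) = 2.05 g

2.05 g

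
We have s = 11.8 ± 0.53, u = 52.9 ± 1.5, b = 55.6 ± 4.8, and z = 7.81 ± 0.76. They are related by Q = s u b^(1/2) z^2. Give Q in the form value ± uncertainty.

(2.84 ± 0.586) × 10^5

Each factor contributes (exponent × relative error)² to (δQ/Q)²:
  (1·δs/s)² = (1×0.0449)² = 0.00202;  (1·δu/u)² = (1×0.0284)² = 0.000804;  (½·δb/b)² = (0.5×0.0863)² = 0.00186;  (2·δz/z)² = (2×0.0973)² = 0.0379
δQ/Q = √(0.0426) = 0.206
Q = 2.84e+05, so δQ = 0.206 × 2.84e+05 = 58600.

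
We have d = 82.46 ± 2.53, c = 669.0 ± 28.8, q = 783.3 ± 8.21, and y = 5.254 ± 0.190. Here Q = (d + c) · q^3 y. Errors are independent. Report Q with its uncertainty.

Let u = d + c = 751.5. δu = √(δd² + δc²) = √(6.40 + 829) = 28.9, so δu/u = 0.0385.
Q is then a monomial in u, q, y:
δQ/Q = √((δu/u)² + (3·δq/q)² + (1·δy/y)²) = √(0.00148 + 0.000989 + 0.00131) = 0.0615
Q = 1.897e+12, so δQ = 0.0615 × 1.897e+12 = 1.17e+11.

(1.897 ± 0.117) × 10^12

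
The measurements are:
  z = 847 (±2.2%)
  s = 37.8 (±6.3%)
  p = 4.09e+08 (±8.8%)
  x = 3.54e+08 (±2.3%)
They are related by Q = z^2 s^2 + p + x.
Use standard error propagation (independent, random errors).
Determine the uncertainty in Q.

1.42e+08

Let w = z^2·s^2 = 1.03e+09. δw/w = √((2·δz/z)² + (2·δs/s)²) = √(0.00194 + 0.0159) = 0.133, so δw = 1.37e+08.
Q = w + p + x: δQ = √(δw² + δp² + δx²) = √(1.87e+16 + 1.3e+15 + 6.63e+13) = 1.42e+08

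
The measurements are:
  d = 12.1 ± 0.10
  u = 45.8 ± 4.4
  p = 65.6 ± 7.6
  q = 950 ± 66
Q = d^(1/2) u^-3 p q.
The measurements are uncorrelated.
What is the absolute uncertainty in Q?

Relative error in a monomial: (δQ/Q)² = Σ (nᵢ · δxᵢ/xᵢ)².
  (½·δd/d)² = (0.5×0.00826)² = 1.71e-05;  (-3·δu/u)² = (-3×0.0961)² = 0.0831;  (1·δp/p)² = (1×0.116)² = 0.0134;  (1·δq/q)² = (1×0.0695)² = 0.00483
δQ/Q = √(0.101) = 0.318
Q = 2.26, so δQ = 0.318 × 2.26 = 0.718.

0.718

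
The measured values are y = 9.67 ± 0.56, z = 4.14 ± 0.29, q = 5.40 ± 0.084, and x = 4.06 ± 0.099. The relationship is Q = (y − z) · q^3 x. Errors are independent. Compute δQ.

444

Let u = y − z = 5.53. δu = √(δy² + δz²) = √(0.314 + 0.0841) = 0.631, so δu/u = 0.114.
Q is then a monomial in u, q, x:
δQ/Q = √((δu/u)² + (3·δq/q)² + (1·δx/x)²) = √(0.0130 + 0.00218 + 0.000595) = 0.126
Q = 3540, so δQ = 0.126 × 3540 = 444.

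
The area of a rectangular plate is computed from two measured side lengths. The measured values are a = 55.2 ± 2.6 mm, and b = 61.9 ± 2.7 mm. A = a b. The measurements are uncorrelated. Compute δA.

219 mm^2

For a monomial A ∝ a, b, fractional errors add in quadrature:
  (1·δa/a)² = (1×0.0471)² = 0.00222;  (1·δb/b)² = (1×0.0436)² = 0.00190
δA/A = √(0.00412) = 0.0642
A = 3420 mm^2, so δA = 0.0642 × 3420 = 219 mm^2.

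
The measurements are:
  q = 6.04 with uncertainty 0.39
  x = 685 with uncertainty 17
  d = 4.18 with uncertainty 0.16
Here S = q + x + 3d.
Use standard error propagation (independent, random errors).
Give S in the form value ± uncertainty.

704 ± 17.0

S is a linear combination, so absolute uncertainties add in quadrature:
  (δq)² = 0.152;  (δx)² = 289;  (3·δd)² = 0.230
δS = √(289) = 17.0
S = 704.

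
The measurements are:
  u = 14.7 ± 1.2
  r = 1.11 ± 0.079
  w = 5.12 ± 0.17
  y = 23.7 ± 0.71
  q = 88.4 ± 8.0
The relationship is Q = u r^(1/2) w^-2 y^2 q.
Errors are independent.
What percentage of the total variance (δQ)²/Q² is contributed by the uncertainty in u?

27.6%

(δQ/Q)² = (1·δu/u)² + (½·δr/r)² + (-2·δw/w)² + (2·δy/y)² + (1·δq/q)²
  u term: (1×0.0816)² = 0.00666
  r term: (0.5×0.0712)² = 0.00127
  w term: (-2×0.0332)² = 0.00441
  y term: (2×0.0300)² = 0.00359
  q term: (1×0.0905)² = 0.00819
Total = 0.0241. Share from u = 0.00666/0.0241 = 0.276.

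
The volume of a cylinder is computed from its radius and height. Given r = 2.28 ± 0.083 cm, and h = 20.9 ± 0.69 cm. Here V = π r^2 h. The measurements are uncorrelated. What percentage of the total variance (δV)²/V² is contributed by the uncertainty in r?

(δV/V)² = (2·δr/r)² + (1·δh/h)²
  r term: (2×0.0364)² = 0.00530
  h term: (1×0.0330)² = 0.00109
Total = 0.00639. Share from r = 0.00530/0.00639 = 0.829.

82.9%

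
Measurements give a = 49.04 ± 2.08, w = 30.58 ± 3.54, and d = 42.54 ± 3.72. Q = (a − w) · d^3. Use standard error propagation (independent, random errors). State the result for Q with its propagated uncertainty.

(1.421 ± 0.489) × 10^6

Let u = a − w = 18.46. δu = √(δa² + δw²) = √(4.33 + 12.5) = 4.11, so δu/u = 0.222.
Q is then a monomial in u, d:
δQ/Q = √((δu/u)² + (3·δd/d)²) = √(0.0495 + 0.0688) = 0.344
Q = 1.421e+06, so δQ = 0.344 × 1.421e+06 = 4.89e+05.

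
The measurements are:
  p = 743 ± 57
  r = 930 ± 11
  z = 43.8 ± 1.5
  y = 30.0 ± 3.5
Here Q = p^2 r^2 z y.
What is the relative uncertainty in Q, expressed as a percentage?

Products/powers → add relative errors in quadrature, weighted by exponent:
  (2·δp/p)² = (2×0.0767)² = 0.0235;  (2·δr/r)² = (2×0.0118)² = 0.000560;  (1·δz/z)² = (1×0.0342)² = 0.00117;  (1·δy/y)² = (1×0.117)² = 0.0136
δQ/Q = √(0.0389) = 0.197

19.7%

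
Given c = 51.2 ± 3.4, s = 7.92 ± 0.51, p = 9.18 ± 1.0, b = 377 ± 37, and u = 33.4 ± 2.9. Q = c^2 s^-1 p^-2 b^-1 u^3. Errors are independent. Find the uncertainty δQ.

For a monomial Q ∝ c^2, s^-1, p^-2, b^-1, u^3, fractional errors add in quadrature:
  (2·δc/c)² = (2×0.0664)² = 0.0176;  (-1·δs/s)² = (-1×0.0644)² = 0.00415;  (-2·δp/p)² = (-2×0.109)² = 0.0475;  (-1·δb/b)² = (-1×0.0981)² = 0.00963;  (3·δu/u)² = (3×0.0868)² = 0.0678
δQ/Q = √(0.147) = 0.383
Q = 388, so δQ = 0.383 × 388 = 149.

149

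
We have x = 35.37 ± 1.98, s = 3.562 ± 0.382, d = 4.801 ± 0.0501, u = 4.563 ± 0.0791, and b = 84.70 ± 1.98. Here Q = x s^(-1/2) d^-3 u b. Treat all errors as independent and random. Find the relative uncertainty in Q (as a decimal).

Relative error in a monomial: (δQ/Q)² = Σ (nᵢ · δxᵢ/xᵢ)².
  (1·δx/x)² = (1×0.0560)² = 0.00313;  (−½·δs/s)² = (-0.5×0.107)² = 0.00288;  (-3·δd/d)² = (-3×0.0104)² = 0.000980;  (1·δu/u)² = (1×0.0173)² = 0.000301;  (1·δb/b)² = (1×0.0234)² = 0.000546
δQ/Q = √(0.00784) = 0.0885

0.0885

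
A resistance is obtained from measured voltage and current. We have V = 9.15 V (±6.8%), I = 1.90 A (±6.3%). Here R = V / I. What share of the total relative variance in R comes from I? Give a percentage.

(δR/R)² = (1·δV/V)² + (-1·δI/I)²
  V term: (1×0.0680)² = 0.00462
  I term: (-1×0.0630)² = 0.00397
Total = 0.00859. Share from I = 0.00397/0.00859 = 0.462.

46.2%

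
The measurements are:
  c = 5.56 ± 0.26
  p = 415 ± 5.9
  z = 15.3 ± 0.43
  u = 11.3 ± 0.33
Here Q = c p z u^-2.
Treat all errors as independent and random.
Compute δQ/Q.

0.0812

Each factor contributes (exponent × relative error)² to (δQ/Q)²:
  (1·δc/c)² = (1×0.0468)² = 0.00219;  (1·δp/p)² = (1×0.0142)² = 0.000202;  (1·δz/z)² = (1×0.0281)² = 0.000790;  (-2·δu/u)² = (-2×0.0292)² = 0.00341
δQ/Q = √(0.00659) = 0.0812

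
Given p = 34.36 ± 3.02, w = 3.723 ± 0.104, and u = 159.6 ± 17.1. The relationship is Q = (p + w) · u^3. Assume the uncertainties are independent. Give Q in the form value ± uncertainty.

(1.548 ± 0.513) × 10^8

Let h = p + w = 38.08. δh = √(δp² + δw²) = √(9.12 + 0.0108) = 3.02, so δh/h = 0.0793.
Q is then a monomial in h, u:
δQ/Q = √((δh/h)² + (3·δu/u)²) = √(0.00630 + 0.103) = 0.331
Q = 1.548e+08, so δQ = 0.331 × 1.548e+08 = 5.13e+07.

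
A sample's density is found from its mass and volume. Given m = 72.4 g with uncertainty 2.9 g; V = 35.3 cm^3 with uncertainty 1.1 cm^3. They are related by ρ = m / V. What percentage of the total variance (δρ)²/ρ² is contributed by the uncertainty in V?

37.7%

(δρ/ρ)² = (1·δm/m)² + (-1·δV/V)²
  m term: (1×0.0401)² = 0.00160
  V term: (-1×0.0312)² = 0.000971
Total = 0.00258. Share from V = 0.000971/0.00258 = 0.377.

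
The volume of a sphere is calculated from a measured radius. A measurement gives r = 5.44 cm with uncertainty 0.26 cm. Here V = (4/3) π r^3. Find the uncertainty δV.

Relative error in a monomial: (δV/V)² = Σ (nᵢ · δxᵢ/xᵢ)².
  (3·δr/r)² = (3×0.0478)² = 0.0206
δV/V = √(0.0206) = 0.143
V = 674 cm^3, so δV = 0.143 × 674 = 96.7 cm^3.

96.7 cm^3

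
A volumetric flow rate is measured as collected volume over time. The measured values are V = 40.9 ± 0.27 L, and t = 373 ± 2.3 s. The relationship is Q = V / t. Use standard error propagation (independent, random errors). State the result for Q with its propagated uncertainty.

For a monomial Q ∝ V, t^-1, fractional errors add in quadrature:
  (1·δV/V)² = (1×0.00660)² = 4.36e-05;  (-1·δt/t)² = (-1×0.00617)² = 3.8e-05
δQ/Q = √(8.16e-05) = 0.00903
Q = 0.110 L/s, so δQ = 0.00903 × 0.110 = 0.000991 L/s.

0.110 ± 0.000991 L/s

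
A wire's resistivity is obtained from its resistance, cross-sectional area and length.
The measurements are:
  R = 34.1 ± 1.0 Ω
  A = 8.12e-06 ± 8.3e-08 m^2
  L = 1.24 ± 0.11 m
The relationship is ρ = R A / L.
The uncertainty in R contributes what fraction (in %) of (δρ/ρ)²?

(δρ/ρ)² = (1·δR/R)² + (1·δA/A)² + (-1·δL/L)²
  R term: (1×0.0293)² = 0.000860
  A term: (1×0.0102)² = 0.000104
  L term: (-1×0.0887)² = 0.00787
Total = 0.00883. Share from R = 0.000860/0.00883 = 0.0974.

9.74%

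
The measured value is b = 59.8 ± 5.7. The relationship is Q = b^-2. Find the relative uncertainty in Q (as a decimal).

Each factor contributes (exponent × relative error)² to (δQ/Q)²:
  (-2·δb/b)² = (-2×0.0953)² = 0.0363
δQ/Q = √(0.0363) = 0.191

0.191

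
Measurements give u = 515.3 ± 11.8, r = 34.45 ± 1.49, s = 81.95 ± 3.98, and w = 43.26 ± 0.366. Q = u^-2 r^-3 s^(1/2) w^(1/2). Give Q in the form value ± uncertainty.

Each factor contributes (exponent × relative error)² to (δQ/Q)²:
  (-2·δu/u)² = (-2×0.0229)² = 0.00210;  (-3·δr/r)² = (-3×0.0433)² = 0.0168;  (½·δs/s)² = (0.5×0.0486)² = 0.000590;  (½·δw/w)² = (0.5×0.00846)² = 1.79e-05
δQ/Q = √(0.0195) = 0.140
Q = 5.484e-09, so δQ = 0.140 × 5.484e-09 = 7.67e-10.

(5.484 ± 0.767) × 10^-9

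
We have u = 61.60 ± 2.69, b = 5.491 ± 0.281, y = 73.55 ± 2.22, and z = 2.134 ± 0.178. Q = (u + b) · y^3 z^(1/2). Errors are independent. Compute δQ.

Let w = u + b = 67.09. δw = √(δu² + δb²) = √(7.24 + 0.0790) = 2.70, so δw/w = 0.0403.
Q is then a monomial in w, y, z:
δQ/Q = √((δw/w)² + (3·δy/y)² + (½·δz/z)²) = √(0.00163 + 0.00820 + 0.00174) = 0.108
Q = 3.9e+07, so δQ = 0.108 × 3.9e+07 = 4.19e+06.

4.19e+06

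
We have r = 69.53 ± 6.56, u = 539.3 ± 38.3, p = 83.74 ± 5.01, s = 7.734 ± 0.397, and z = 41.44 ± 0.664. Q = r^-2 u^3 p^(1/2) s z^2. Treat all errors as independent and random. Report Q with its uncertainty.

For a monomial Q ∝ r^-2, u^3, p^(1/2), s, z^2, fractional errors add in quadrature:
  (-2·δr/r)² = (-2×0.0943)² = 0.0356;  (3·δu/u)² = (3×0.0710)² = 0.0454;  (½·δp/p)² = (0.5×0.0598)² = 0.000895;  (1·δs/s)² = (1×0.0513)² = 0.00263;  (2·δz/z)² = (2×0.0160)² = 0.00103
δQ/Q = √(0.0856) = 0.292
Q = 3.943e+09, so δQ = 0.292 × 3.943e+09 = 1.15e+09.

(3.943 ± 1.15) × 10^9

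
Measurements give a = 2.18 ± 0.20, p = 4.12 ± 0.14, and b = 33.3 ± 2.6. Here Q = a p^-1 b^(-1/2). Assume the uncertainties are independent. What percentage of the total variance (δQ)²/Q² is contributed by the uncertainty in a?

(δQ/Q)² = (1·δa/a)² + (-1·δp/p)² + (−½·δb/b)²
  a term: (1×0.0917)² = 0.00842
  p term: (-1×0.0340)² = 0.00115
  b term: (-0.5×0.0781)² = 0.00152
Total = 0.0111. Share from a = 0.00842/0.0111 = 0.759.

75.9%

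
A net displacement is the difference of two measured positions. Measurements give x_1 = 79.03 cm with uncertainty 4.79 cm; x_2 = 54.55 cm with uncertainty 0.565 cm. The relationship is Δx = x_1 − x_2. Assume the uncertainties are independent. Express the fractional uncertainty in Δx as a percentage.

19.7%

Sums and differences: (δΔx)² = Σ (cᵢ δxᵢ)².
  (δx_1)² = 22.9;  (δx_2)² = 0.319
δΔx = √(23.3) = 4.82 cm
Δx = 24.48 cm, so δΔx/Δx = 4.82/24.48 = 0.197.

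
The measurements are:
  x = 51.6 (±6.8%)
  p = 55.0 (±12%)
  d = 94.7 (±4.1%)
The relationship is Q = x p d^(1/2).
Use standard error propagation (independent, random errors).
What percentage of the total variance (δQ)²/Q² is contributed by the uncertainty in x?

23.8%

(δQ/Q)² = (1·δx/x)² + (1·δp/p)² + (½·δd/d)²
  x term: (1×0.0680)² = 0.00462
  p term: (1×0.120)² = 0.0144
  d term: (0.5×0.0410)² = 0.000420
Total = 0.0194. Share from x = 0.00462/0.0194 = 0.238.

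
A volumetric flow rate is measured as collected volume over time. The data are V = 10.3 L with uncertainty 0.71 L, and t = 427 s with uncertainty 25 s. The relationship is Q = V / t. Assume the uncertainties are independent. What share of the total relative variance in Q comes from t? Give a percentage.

41.9%

(δQ/Q)² = (1·δV/V)² + (-1·δt/t)²
  V term: (1×0.0689)² = 0.00475
  t term: (-1×0.0585)² = 0.00343
Total = 0.00818. Share from t = 0.00343/0.00818 = 0.419.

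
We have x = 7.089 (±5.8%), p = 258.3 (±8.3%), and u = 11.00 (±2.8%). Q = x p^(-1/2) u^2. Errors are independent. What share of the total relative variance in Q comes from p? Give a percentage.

20.9%

(δQ/Q)² = (1·δx/x)² + (−½·δp/p)² + (2·δu/u)²
  x term: (1×0.0580)² = 0.00336
  p term: (-0.5×0.0830)² = 0.00172
  u term: (2×0.0280)² = 0.00314
Total = 0.00822. Share from p = 0.00172/0.00822 = 0.209.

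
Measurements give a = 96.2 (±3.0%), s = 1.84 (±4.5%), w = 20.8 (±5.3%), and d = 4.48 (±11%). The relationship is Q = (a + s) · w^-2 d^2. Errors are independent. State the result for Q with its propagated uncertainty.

4.55 ± 1.12

Let u = a + s = 98.0. δu = √(δa² + δs²) = √(8.33 + 0.00686) = 2.89, so δu/u = 0.0294.
Q is then a monomial in u, w, d:
δQ/Q = √((δu/u)² + (-2·δw/w)² + (2·δd/d)²) = √(0.000867 + 0.0112 + 0.0484) = 0.246
Q = 4.55, so δQ = 0.246 × 4.55 = 1.12.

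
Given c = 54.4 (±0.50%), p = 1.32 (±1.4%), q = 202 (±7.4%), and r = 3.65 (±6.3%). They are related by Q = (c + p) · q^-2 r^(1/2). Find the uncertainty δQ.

Let u = c + p = 55.7. δu = √(δc² + δp²) = √(0.0740 + 0.000342) = 0.273, so δu/u = 0.00489.
Q is then a monomial in u, q, r:
δQ/Q = √((δu/u)² + (-2·δq/q)² + (½·δr/r)²) = √(2.39e-05 + 0.0219 + 0.000992) = 0.151
Q = 0.00261, so δQ = 0.151 × 0.00261 = 0.000395.

0.000395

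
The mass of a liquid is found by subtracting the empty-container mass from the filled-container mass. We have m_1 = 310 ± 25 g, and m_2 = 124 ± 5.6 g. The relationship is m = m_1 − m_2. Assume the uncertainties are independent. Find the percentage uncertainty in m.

For a sum/difference, combine absolute errors in quadrature:
  (δm_1)² = 625;  (δm_2)² = 31.4
δm = √(656) = 25.6 g
m = 186 g, so δm/m = 25.6/186 = 0.138.

13.8%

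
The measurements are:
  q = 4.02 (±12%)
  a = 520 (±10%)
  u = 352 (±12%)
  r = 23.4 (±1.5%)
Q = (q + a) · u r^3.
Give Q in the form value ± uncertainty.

Let w = q + a = 524. δw = √(δq² + δa²) = √(0.233 + 2700) = 52.0, so δw/w = 0.0992.
Q is then a monomial in w, u, r:
δQ/Q = √((δw/w)² + (1·δu/u)² + (3·δr/r)²) = √(0.00985 + 0.0144 + 0.00202) = 0.162
Q = 2.36e+09, so δQ = 0.162 × 2.36e+09 = 3.83e+08.

(2.36 ± 0.383) × 10^9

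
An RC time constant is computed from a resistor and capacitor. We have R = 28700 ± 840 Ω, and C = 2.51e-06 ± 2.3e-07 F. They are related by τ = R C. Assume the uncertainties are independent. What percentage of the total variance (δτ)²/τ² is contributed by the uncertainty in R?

(δτ/τ)² = (1·δR/R)² + (1·δC/C)²
  R term: (1×0.0293)² = 0.000857
  C term: (1×0.0916)² = 0.00840
Total = 0.00925. Share from R = 0.000857/0.00925 = 0.0926.

9.26%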